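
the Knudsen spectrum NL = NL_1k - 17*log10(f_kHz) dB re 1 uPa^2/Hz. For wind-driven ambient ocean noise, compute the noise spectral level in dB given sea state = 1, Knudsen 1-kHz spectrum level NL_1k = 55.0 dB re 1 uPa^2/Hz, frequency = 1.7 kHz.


NL = NL_1k - 17*log10(f_kHz) = 55.0 - 17*log10(1.7) = 55.0 - (3.92) = 51.08

51.08 dB


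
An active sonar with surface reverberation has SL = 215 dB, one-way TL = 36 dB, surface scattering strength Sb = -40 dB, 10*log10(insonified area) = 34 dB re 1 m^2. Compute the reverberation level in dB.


137 dB


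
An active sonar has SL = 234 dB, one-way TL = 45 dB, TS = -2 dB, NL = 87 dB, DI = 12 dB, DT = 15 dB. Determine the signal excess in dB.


SE = SL - 2*TL + TS - NL + DI - DT = 234 - 2*45 + (-2) - 87 + 12 - 15 = 52

52 dB


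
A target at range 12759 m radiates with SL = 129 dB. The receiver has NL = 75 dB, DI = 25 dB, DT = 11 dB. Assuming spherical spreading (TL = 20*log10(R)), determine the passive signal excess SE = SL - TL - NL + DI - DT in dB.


Step 1: TL = 20*log10(12759) = 82.12 dB
Step 2: SE = 129 - 82.12 - 75 + 25 - 11 = -14.12

-14.12 dB


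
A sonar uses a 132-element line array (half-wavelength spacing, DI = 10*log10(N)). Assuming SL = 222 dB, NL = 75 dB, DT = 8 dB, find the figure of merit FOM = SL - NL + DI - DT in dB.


Step 1: DI = 10*log10(132) = 21.21 dB
Step 2: FOM = SL - NL + DI - DT = 222 - 75 + 21.21 - 8 = 160.21

160.21 dB


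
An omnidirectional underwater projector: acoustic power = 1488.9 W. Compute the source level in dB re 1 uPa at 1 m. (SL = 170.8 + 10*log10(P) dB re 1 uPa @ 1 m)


202.53 dB


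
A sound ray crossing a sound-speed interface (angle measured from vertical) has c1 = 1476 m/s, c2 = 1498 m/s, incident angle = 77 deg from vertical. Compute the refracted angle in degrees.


sin(theta2) = (c2/c1)*sin(theta1) = (1498/1476)*sin(77 deg) = 0.98889
theta2 = arcsin(0.98889) = 81.45

81.45 deg


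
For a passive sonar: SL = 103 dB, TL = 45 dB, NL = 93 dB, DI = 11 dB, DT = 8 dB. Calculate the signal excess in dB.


-32 dB


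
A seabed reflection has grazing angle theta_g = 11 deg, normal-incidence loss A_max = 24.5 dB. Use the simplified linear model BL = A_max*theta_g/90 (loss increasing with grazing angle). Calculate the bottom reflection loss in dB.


2.99 dB


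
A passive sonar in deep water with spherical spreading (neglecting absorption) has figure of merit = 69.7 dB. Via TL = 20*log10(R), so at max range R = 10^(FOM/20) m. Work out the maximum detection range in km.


3.05 km


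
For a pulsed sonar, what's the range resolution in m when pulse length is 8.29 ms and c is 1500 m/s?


dR = c*tau/2 = 1500 * 8.29e-3 / 2 = 6.2175

6.2175 m


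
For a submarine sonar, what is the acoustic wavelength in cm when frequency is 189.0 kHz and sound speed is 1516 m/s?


lambda = c/f = 1516 / 189000 = 0.008 m = 0.8 cm

0.8 cm


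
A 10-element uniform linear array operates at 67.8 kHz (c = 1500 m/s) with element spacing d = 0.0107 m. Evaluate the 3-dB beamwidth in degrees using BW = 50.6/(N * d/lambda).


Step 1: lambda = 1500/67800 = 0.02212 m
Step 2: d/lambda = 0.0107/0.02212 = 0.4837
Step 3: BW = 50.6/(N * d/lambda) = 50.6/(10 * 0.4837) = 10.46

10.46 deg


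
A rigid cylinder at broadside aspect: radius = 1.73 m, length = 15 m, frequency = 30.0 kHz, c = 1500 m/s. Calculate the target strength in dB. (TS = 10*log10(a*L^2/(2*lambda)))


lambda = 1500/30000 = 0.05 m
TS = 10*log10(1.73*15^2/(2*0.05)) = 35.9

35.9 dB


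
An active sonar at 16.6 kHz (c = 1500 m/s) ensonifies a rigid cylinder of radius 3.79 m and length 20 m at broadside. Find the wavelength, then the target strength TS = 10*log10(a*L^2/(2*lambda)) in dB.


Step 1: lambda = c/f = 1500/16600 = 0.09036 m
Step 2: TS = 10*log10(a*L^2/(2*lambda)) = 10*log10(3.79*20^2/(2*0.09036)) = 39.24

39.24 dB


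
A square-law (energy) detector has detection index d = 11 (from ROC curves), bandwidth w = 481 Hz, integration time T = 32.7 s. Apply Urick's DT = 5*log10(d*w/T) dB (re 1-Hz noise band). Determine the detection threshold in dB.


DT = 5*log10(d*w/T) = 5*log10(11 * 481 / 32.7) = 5*log10(161.8) = 11.04

11.04 dB


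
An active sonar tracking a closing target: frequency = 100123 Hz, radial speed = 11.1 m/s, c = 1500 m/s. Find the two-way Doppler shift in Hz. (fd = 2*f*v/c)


fd = 2*f*v/c = 2 * 100123 * 11.1 / 1500 = 1481.82

1481.82 Hz


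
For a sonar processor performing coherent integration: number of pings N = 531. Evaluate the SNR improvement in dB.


27.25 dB


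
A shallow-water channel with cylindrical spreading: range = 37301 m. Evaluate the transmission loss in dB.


45.72 dB


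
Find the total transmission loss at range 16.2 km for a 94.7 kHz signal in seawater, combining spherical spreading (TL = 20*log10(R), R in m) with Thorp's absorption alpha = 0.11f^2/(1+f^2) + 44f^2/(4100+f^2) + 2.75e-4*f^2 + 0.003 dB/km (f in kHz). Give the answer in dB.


Step 1 (Thorp): alpha = 0.11*8968.09/(1+8968.09) + 44*8968.09/(4100+8968.09) + 2.75e-4*8968.09 + 0.003 = 32.7746 dB/km
Step 2: TL_spread = 20*log10(16200) = 84.19 dB
Step 3: TL_abs = alpha*R = 32.7746 * 16.2 = 530.95 dB
Step 4: TL_total = 84.19 + 530.95 = 615.14

615.14 dB


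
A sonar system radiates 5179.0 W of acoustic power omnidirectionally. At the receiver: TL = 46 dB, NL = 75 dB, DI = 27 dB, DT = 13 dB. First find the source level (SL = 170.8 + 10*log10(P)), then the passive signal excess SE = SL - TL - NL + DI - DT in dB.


Step 1: SL = 170.8 + 10*log10(5179.0) = 207.94 dB
Step 2: SE = SL - TL - NL + DI - DT = 207.94 - 46 - 75 + 27 - 13 = 100.94

100.94 dB


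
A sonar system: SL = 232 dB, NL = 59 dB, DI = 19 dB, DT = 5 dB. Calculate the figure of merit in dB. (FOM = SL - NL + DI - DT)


FOM = SL - NL + DI - DT = 232 - 59 + 19 - 5 = 187

187 dB


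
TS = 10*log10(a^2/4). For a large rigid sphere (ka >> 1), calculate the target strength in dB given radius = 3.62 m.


TS = 10*log10(3.62^2 / 4) = 10*log10(3.2761) = 5.15

5.15 dB


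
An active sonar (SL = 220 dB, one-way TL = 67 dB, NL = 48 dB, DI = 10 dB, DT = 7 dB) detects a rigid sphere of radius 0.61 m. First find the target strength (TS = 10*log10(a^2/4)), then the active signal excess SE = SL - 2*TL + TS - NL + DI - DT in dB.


Step 1: TS = 10*log10(0.61^2/4) = -10.31 dB
Step 2: SE = SL - 2*TL + TS - NL + DI - DT = 220 - 2*67 + (-10.31) - 48 + 10 - 7 = 30.69

30.69 dB


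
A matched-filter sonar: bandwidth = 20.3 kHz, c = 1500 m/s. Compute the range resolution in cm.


dR = c/(2*BW) = 1500 / (2 * 20.3e3) = 0.0369 m = 3.69 cm

3.69 cm


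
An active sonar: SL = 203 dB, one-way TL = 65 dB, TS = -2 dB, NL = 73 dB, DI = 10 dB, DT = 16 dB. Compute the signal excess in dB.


-8 dB


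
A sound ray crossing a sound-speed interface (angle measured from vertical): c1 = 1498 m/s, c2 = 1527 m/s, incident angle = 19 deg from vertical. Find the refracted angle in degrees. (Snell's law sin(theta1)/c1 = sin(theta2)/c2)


sin(theta2) = (c2/c1)*sin(theta1) = (1527/1498)*sin(19 deg) = 0.33187
theta2 = arcsin(0.33187) = 19.38

19.38 deg


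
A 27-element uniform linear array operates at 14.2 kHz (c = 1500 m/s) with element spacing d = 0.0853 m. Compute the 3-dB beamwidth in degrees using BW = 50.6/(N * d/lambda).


Step 1: lambda = 1500/14200 = 0.10563 m
Step 2: d/lambda = 0.0853/0.10563 = 0.8075
Step 3: BW = 50.6/(N * d/lambda) = 50.6/(27 * 0.8075) = 2.32

2.32 deg


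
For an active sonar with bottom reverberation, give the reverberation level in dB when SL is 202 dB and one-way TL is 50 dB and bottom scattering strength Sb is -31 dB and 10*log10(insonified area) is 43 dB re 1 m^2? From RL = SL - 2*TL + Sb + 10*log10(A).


RL = SL - 2*TL + Sb + 10*log10(A) = 202 - 2*50 + (-31) + 43 = 114

114 dB


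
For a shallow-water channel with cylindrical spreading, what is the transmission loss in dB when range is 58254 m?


TL = 10*log10(58254) = 47.65

47.65 dB


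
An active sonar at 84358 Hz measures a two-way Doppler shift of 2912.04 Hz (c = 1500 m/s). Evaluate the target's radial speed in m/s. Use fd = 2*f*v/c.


From fd = 2*f*v/c, v = c*fd/(2*f) = 1500 * 2912.04 / (2*84358) = 25.89

25.89 m/s


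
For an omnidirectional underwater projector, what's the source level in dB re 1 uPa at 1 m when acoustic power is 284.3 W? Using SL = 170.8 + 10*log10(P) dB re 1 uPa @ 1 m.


SL = 170.8 + 10*log10(284.3) = 170.8 + 24.54 = 195.34

195.34 dB


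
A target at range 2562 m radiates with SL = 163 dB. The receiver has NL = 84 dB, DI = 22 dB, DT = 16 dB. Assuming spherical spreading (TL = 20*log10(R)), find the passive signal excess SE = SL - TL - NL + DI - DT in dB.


Step 1: TL = 20*log10(2562) = 68.17 dB
Step 2: SE = 163 - 68.17 - 84 + 22 - 16 = 16.83

16.83 dB


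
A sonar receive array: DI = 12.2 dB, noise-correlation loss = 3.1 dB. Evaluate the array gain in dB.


9.1 dB


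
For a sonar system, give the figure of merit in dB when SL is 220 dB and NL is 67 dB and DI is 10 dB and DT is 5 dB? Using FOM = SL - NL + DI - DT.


FOM = SL - NL + DI - DT = 220 - 67 + 10 - 5 = 158

158 dB


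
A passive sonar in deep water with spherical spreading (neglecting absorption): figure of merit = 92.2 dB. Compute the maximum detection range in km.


At max range FOM = TL, so 20*log10(R) = 92.2
R = 10^(92.2/20) = 40738.03 m = 40.74 km

40.74 km


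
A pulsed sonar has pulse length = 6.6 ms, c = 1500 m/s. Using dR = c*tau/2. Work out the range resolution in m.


4.95 m


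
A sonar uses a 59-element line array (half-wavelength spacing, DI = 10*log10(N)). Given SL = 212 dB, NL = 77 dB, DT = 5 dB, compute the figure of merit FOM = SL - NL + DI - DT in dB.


Step 1: DI = 10*log10(59) = 17.71 dB
Step 2: FOM = SL - NL + DI - DT = 212 - 77 + 17.71 - 5 = 147.71

147.71 dB


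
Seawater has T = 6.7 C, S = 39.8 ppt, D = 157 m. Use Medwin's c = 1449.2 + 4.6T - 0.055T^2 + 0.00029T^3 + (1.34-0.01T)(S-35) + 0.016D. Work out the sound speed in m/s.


1486.26 m/s


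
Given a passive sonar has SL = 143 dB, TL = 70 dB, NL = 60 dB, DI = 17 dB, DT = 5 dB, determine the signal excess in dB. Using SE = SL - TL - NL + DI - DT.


SE = SL - TL - NL + DI - DT = 143 - 70 - 60 + 17 - 5 = 25

25 dB


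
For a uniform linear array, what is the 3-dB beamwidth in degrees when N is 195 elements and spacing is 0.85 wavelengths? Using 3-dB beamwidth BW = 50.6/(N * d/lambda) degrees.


0.31 deg


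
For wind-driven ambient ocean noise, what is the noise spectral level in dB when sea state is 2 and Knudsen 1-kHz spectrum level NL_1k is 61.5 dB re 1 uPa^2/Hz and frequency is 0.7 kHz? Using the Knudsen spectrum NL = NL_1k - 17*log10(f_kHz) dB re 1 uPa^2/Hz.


NL = NL_1k - 17*log10(f_kHz) = 61.5 - 17*log10(0.7) = 61.5 - (-2.63) = 64.13

64.13 dB


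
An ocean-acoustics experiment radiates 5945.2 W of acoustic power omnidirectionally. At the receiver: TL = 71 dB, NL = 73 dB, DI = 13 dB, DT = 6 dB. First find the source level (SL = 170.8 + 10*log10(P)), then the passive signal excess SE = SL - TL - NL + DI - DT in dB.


Step 1: SL = 170.8 + 10*log10(5945.2) = 208.54 dB
Step 2: SE = SL - TL - NL + DI - DT = 208.54 - 71 - 73 + 13 - 6 = 71.54

71.54 dB


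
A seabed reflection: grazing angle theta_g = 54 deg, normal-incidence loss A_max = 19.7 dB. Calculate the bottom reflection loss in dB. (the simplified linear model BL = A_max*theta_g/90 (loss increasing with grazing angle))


BL = A_max * theta_g / 90 = 19.7 * 54 / 90 = 11.82

11.82 dB


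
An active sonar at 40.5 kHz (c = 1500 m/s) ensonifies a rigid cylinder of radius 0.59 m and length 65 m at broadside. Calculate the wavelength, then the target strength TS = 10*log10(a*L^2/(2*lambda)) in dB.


Step 1: lambda = c/f = 1500/40500 = 0.03704 m
Step 2: TS = 10*log10(a*L^2/(2*lambda)) = 10*log10(0.59*65^2/(2*0.03704)) = 45.27

45.27 dB


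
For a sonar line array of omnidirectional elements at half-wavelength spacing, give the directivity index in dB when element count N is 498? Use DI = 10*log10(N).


DI = 10*log10(498) = 26.97

26.97 dB


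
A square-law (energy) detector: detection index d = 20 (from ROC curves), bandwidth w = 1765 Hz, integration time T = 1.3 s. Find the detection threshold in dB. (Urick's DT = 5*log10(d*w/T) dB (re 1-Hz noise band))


DT = 5*log10(d*w/T) = 5*log10(20 * 1765 / 1.3) = 5*log10(27153.85) = 22.17

22.17 dB


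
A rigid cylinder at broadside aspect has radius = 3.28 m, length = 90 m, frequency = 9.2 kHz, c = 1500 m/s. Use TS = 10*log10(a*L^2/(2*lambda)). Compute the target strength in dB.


lambda = 1500/9200 = 0.16304 m
TS = 10*log10(3.28*90^2/(2*0.16304)) = 49.11

49.11 dB


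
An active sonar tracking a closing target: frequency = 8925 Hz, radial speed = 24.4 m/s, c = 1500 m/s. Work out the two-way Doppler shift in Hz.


fd = 2*f*v/c = 2 * 8925 * 24.4 / 1500 = 290.36

290.36 Hz


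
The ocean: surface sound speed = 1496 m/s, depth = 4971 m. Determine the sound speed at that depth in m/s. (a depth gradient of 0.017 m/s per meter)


c = 1496 + 0.017 * 4971 = 1580.507

1580.507 m/s


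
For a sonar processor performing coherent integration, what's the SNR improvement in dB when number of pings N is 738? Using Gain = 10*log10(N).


Gain = 10*log10(738) = 28.68

28.68 dB


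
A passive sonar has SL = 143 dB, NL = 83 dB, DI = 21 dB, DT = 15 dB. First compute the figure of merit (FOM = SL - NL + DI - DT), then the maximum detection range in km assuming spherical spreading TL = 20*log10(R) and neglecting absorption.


Step 1: FOM = SL - NL + DI - DT = 143 - 83 + 21 - 15 = 66 dB
Step 2: at max range FOM = TL = 20*log10(R), so R = 10^(66/20) = 1995.26 m = 2.0 km

2.0 km


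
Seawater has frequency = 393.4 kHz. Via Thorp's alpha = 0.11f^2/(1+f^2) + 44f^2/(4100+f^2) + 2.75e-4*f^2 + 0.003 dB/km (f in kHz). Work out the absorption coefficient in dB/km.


f^2 = 154763.56
alpha = 0.11*154763.56/(1+154763.56) + 44*154763.56/(4100+154763.56) + 2.75e-4*154763.56 + 0.003 = 85.537

85.537 dB/km


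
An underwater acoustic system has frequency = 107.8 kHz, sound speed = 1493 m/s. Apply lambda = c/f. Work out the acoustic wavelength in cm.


lambda = c/f = 1493 / 107800 = 0.0138 m = 1.38 cm

1.38 cm


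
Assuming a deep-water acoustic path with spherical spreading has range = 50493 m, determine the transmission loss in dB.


TL = 20*log10(50493) = 94.06

94.06 dB


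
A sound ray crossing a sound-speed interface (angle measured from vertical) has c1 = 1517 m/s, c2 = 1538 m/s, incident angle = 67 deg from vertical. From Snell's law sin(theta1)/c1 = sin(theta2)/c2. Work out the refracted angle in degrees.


sin(theta2) = (c2/c1)*sin(theta1) = (1538/1517)*sin(67 deg) = 0.93325
theta2 = arcsin(0.93325) = 68.95

68.95 deg


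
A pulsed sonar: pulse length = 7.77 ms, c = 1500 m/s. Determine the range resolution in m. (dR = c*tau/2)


dR = c*tau/2 = 1500 * 7.77e-3 / 2 = 5.8275

5.8275 m


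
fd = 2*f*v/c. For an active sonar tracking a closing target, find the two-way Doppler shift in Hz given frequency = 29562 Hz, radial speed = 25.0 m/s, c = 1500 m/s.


fd = 2*f*v/c = 2 * 29562 * 25.0 / 1500 = 985.4

985.4 Hz


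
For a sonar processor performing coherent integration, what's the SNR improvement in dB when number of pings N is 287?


Gain = 10*log10(287) = 24.58

24.58 dB


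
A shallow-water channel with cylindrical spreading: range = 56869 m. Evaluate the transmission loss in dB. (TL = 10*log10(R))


TL = 10*log10(56869) = 47.55

47.55 dB


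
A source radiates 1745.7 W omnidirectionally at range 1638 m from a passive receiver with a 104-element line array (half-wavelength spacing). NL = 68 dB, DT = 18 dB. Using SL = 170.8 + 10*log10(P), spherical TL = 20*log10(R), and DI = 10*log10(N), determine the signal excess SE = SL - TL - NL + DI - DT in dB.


Step 1: SL = 170.8 + 10*log10(1745.7) = 203.22 dB
Step 2: TL = 20*log10(1638) = 64.29 dB
Step 3: DI = 10*log10(104) = 20.17 dB
Step 4: SE = SL - TL - NL + DI - DT = 203.22 - 64.29 - 68 + 20.17 - 18 = 73.1

73.1 dB


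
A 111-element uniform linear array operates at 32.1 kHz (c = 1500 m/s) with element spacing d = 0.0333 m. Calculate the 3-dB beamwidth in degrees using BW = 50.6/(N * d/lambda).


Step 1: lambda = 1500/32100 = 0.04673 m
Step 2: d/lambda = 0.0333/0.04673 = 0.7126
Step 3: BW = 50.6/(N * d/lambda) = 50.6/(111 * 0.7126) = 0.64

0.64 deg


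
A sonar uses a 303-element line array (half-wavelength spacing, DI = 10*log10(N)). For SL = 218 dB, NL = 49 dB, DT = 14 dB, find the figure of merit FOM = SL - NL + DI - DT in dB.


Step 1: DI = 10*log10(303) = 24.81 dB
Step 2: FOM = SL - NL + DI - DT = 218 - 49 + 24.81 - 14 = 179.81

179.81 dB


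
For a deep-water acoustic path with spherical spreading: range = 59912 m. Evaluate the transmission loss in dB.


TL = 20*log10(59912) = 95.55

95.55 dB


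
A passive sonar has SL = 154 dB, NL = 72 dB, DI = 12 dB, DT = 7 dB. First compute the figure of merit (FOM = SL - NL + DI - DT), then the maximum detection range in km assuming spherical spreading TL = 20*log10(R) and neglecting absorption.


Step 1: FOM = SL - NL + DI - DT = 154 - 72 + 12 - 7 = 87 dB
Step 2: at max range FOM = TL = 20*log10(R), so R = 10^(87/20) = 22387.21 m = 22.39 km

22.39 km


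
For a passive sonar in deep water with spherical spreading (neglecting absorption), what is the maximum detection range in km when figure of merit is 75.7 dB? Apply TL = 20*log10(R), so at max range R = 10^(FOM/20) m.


At max range FOM = TL, so 20*log10(R) = 75.7
R = 10^(75.7/20) = 6095.37 m = 6.1 km

6.1 km


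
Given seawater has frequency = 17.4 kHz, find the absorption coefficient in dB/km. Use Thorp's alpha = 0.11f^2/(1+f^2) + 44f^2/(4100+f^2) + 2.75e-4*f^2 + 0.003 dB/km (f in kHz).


3.222 dB/km


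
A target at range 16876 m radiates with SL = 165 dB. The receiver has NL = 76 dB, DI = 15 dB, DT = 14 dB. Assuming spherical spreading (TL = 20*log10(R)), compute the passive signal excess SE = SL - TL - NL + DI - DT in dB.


Step 1: TL = 20*log10(16876) = 84.55 dB
Step 2: SE = 165 - 84.55 - 76 + 15 - 14 = 5.45

5.45 dB


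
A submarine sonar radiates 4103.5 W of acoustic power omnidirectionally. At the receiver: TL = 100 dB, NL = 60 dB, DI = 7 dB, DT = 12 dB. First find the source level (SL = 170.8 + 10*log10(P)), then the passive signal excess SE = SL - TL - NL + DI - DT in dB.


Step 1: SL = 170.8 + 10*log10(4103.5) = 206.93 dB
Step 2: SE = SL - TL - NL + DI - DT = 206.93 - 100 - 60 + 7 - 12 = 41.93

41.93 dB


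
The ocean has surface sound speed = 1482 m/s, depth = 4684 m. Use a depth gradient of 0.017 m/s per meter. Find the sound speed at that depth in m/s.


c = 1482 + 0.017 * 4684 = 1561.628

1561.628 m/s


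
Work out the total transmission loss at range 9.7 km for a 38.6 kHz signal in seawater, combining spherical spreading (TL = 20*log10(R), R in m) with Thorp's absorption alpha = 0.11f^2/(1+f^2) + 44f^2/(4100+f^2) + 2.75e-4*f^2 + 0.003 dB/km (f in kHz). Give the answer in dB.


198.57 dB


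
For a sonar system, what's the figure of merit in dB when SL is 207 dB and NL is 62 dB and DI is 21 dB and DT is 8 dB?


158 dB


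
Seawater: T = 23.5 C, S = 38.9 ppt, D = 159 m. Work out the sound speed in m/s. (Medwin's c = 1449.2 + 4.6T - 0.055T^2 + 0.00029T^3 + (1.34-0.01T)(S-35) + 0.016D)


1537.54 m/s


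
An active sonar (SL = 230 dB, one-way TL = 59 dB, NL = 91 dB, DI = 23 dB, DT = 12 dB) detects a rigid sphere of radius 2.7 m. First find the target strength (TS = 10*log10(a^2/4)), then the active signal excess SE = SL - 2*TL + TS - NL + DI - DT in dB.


Step 1: TS = 10*log10(2.7^2/4) = 2.61 dB
Step 2: SE = SL - 2*TL + TS - NL + DI - DT = 230 - 2*59 + (2.61) - 91 + 23 - 12 = 34.61

34.61 dB


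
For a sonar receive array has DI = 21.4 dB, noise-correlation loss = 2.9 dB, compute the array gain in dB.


AG = DI - L_corr = 21.4 - 2.9 = 18.5

18.5 dB


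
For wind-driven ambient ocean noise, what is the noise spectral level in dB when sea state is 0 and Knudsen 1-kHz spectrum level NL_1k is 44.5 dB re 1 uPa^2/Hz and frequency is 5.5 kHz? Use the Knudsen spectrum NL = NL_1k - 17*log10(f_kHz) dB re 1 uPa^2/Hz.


31.91 dB


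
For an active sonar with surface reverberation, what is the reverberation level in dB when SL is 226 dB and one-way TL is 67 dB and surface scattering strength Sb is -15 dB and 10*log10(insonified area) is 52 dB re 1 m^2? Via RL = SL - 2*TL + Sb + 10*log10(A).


RL = SL - 2*TL + Sb + 10*log10(A) = 226 - 2*67 + (-15) + 52 = 129

129 dB


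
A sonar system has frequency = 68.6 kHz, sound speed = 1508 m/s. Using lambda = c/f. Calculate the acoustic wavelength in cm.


2.2 cm


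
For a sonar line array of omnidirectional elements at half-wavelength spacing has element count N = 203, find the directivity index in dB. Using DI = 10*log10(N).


23.07 dB


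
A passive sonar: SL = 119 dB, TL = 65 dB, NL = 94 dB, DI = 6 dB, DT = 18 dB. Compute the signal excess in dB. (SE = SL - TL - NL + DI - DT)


SE = SL - TL - NL + DI - DT = 119 - 65 - 94 + 6 - 18 = -52

-52 dB


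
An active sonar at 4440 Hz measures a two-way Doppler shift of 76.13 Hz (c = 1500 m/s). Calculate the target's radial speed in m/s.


From fd = 2*f*v/c, v = c*fd/(2*f) = 1500 * 76.13 / (2*4440) = 12.86

12.86 m/s


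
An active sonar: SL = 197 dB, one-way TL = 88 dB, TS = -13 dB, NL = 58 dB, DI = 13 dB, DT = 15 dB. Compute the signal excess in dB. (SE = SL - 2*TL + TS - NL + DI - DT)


SE = SL - 2*TL + TS - NL + DI - DT = 197 - 2*88 + (-13) - 58 + 13 - 15 = -52

-52 dB


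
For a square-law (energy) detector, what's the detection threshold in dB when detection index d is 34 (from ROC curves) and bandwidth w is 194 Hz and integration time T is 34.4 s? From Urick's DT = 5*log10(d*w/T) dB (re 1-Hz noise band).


11.41 dB


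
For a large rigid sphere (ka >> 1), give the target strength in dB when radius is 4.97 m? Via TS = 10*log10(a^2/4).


7.91 dB


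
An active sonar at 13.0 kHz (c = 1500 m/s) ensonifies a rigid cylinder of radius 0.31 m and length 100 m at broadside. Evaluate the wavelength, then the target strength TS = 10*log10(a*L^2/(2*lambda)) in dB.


Step 1: lambda = c/f = 1500/13000 = 0.11538 m
Step 2: TS = 10*log10(a*L^2/(2*lambda)) = 10*log10(0.31*100^2/(2*0.11538)) = 41.28

41.28 dB


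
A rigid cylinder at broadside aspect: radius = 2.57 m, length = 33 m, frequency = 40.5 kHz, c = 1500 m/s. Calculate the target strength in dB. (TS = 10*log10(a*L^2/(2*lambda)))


45.77 dB


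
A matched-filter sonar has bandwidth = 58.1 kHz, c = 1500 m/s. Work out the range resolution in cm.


1.29 cm


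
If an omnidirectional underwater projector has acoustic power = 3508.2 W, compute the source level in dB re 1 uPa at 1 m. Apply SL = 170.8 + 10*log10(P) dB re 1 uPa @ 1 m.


SL = 170.8 + 10*log10(3508.2) = 170.8 + 35.45 = 206.25

206.25 dB


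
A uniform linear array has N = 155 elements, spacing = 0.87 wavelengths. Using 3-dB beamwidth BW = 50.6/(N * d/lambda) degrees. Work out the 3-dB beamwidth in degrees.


BW = 50.6 / (155 * 0.87) = 50.6 / 134.85 = 0.38

0.38 deg


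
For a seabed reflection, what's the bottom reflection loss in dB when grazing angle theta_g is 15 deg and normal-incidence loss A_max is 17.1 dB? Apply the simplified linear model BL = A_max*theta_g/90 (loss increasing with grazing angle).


BL = A_max * theta_g / 90 = 17.1 * 15 / 90 = 2.85

2.85 dB


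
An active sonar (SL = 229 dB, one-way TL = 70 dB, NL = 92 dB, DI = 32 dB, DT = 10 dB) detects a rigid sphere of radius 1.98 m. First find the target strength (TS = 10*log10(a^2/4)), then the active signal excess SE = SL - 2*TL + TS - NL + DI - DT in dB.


Step 1: TS = 10*log10(1.98^2/4) = -0.09 dB
Step 2: SE = SL - 2*TL + TS - NL + DI - DT = 229 - 2*70 + (-0.09) - 92 + 32 - 10 = 18.91

18.91 dB


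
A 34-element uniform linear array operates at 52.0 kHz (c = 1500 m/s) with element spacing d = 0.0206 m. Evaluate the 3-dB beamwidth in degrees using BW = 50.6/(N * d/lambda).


Step 1: lambda = 1500/52000 = 0.02885 m
Step 2: d/lambda = 0.0206/0.02885 = 0.714
Step 3: BW = 50.6/(N * d/lambda) = 50.6/(34 * 0.714) = 2.08

2.08 deg


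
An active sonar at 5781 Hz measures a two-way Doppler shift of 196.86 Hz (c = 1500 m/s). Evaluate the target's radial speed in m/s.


From fd = 2*f*v/c, v = c*fd/(2*f) = 1500 * 196.86 / (2*5781) = 25.54

25.54 m/s


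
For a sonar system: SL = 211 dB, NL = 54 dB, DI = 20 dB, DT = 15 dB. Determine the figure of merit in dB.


162 dB


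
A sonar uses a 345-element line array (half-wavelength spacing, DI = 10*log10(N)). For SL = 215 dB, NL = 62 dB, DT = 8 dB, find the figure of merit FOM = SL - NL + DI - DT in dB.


Step 1: DI = 10*log10(345) = 25.38 dB
Step 2: FOM = SL - NL + DI - DT = 215 - 62 + 25.38 - 8 = 170.38

170.38 dB


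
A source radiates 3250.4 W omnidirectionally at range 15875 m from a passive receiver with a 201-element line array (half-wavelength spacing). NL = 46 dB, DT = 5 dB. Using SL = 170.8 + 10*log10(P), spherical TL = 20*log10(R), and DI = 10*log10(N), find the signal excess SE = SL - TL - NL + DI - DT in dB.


93.94 dB


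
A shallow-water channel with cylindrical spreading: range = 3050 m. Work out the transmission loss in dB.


34.84 dB


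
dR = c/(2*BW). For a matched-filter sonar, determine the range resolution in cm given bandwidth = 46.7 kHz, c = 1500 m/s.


1.61 cm


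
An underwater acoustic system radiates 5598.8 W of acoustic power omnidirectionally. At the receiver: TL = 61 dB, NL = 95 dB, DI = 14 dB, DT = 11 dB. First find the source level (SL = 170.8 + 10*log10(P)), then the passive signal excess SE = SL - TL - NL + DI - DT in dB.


Step 1: SL = 170.8 + 10*log10(5598.8) = 208.28 dB
Step 2: SE = SL - TL - NL + DI - DT = 208.28 - 61 - 95 + 14 - 11 = 55.28

55.28 dB


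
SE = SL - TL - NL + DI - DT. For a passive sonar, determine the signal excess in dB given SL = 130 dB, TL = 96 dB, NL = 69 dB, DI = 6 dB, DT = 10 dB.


SE = SL - TL - NL + DI - DT = 130 - 96 - 69 + 6 - 10 = -39

-39 dB


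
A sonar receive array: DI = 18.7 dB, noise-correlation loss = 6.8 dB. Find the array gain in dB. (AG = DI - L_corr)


AG = DI - L_corr = 18.7 - 6.8 = 11.9

11.9 dB


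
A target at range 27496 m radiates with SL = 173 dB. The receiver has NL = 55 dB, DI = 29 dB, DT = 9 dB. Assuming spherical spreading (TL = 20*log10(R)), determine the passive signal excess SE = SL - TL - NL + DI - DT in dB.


49.21 dB


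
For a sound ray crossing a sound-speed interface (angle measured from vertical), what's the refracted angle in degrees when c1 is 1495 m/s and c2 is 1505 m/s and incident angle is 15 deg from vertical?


sin(theta2) = (c2/c1)*sin(theta1) = (1505/1495)*sin(15 deg) = 0.26055
theta2 = arcsin(0.26055) = 15.1

15.1 deg


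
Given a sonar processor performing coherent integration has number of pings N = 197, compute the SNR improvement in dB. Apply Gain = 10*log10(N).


Gain = 10*log10(197) = 22.94

22.94 dB


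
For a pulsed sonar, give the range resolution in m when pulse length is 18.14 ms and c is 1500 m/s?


dR = c*tau/2 = 1500 * 18.14e-3 / 2 = 13.605

13.605 m


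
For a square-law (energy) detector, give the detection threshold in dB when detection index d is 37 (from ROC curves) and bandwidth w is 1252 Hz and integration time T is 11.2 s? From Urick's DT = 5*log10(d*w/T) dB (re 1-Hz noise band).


DT = 5*log10(d*w/T) = 5*log10(37 * 1252 / 11.2) = 5*log10(4136.07) = 18.08

18.08 dB


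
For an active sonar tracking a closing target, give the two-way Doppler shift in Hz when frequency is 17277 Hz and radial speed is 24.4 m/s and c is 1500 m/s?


fd = 2*f*v/c = 2 * 17277 * 24.4 / 1500 = 562.08

562.08 Hz


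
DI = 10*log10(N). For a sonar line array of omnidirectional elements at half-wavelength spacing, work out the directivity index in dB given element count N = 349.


DI = 10*log10(349) = 25.43

25.43 dB


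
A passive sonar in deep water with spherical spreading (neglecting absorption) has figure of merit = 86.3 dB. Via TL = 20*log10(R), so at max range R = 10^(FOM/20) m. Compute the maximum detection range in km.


At max range FOM = TL, so 20*log10(R) = 86.3
R = 10^(86.3/20) = 20653.8 m = 20.65 km

20.65 km


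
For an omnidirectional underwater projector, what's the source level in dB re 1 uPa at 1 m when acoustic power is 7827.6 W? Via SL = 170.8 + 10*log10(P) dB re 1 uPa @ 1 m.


SL = 170.8 + 10*log10(7827.6) = 170.8 + 38.94 = 209.74

209.74 dB


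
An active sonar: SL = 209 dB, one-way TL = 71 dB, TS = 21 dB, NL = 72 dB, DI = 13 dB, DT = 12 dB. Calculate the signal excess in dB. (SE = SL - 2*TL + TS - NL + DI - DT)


17 dB


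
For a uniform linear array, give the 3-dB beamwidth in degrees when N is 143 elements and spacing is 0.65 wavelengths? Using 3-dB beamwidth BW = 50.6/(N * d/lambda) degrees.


BW = 50.6 / (143 * 0.65) = 50.6 / 92.95 = 0.54

0.54 deg


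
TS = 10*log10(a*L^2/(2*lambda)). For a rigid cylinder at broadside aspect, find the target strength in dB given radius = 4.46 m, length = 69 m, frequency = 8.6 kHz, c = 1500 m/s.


lambda = 1500/8600 = 0.17442 m
TS = 10*log10(4.46*69^2/(2*0.17442)) = 47.84

47.84 dB


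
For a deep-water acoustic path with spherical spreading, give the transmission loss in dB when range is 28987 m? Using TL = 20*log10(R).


TL = 20*log10(28987) = 89.24

89.24 dB


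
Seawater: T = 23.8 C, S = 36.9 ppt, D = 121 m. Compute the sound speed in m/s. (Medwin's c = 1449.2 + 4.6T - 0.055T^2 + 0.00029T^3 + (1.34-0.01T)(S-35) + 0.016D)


1535.47 m/s


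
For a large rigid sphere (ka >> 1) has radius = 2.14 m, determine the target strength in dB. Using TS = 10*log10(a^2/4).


TS = 10*log10(2.14^2 / 4) = 10*log10(1.1449) = 0.59

0.59 dB


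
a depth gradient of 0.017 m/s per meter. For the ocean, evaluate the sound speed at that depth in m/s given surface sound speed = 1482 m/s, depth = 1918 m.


c = 1482 + 0.017 * 1918 = 1514.606

1514.606 m/s


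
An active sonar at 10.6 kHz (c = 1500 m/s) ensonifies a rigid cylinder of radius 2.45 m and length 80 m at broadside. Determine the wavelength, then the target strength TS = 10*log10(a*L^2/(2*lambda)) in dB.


Step 1: lambda = c/f = 1500/10600 = 0.14151 m
Step 2: TS = 10*log10(a*L^2/(2*lambda)) = 10*log10(2.45*80^2/(2*0.14151)) = 47.44

47.44 dB


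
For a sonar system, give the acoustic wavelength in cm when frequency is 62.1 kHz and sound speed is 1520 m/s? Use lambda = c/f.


lambda = c/f = 1520 / 62100 = 0.0245 m = 2.45 cm

2.45 cm


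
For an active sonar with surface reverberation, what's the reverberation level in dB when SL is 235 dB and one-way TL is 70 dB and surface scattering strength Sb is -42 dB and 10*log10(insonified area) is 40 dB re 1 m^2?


RL = SL - 2*TL + Sb + 10*log10(A) = 235 - 2*70 + (-42) + 40 = 93

93 dB


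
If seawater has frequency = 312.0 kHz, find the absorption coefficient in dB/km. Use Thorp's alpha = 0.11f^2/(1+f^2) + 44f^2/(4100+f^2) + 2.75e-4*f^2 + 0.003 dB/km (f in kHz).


f^2 = 97344.0
alpha = 0.11*97344.0/(1+97344.0) + 44*97344.0/(4100+97344.0) + 2.75e-4*97344.0 + 0.003 = 69.104

69.104 dB/km


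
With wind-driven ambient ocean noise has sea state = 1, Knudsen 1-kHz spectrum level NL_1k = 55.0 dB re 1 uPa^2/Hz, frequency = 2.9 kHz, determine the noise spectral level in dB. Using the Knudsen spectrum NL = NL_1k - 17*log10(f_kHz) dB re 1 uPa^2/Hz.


NL = NL_1k - 17*log10(f_kHz) = 55.0 - 17*log10(2.9) = 55.0 - (7.86) = 47.14

47.14 dB


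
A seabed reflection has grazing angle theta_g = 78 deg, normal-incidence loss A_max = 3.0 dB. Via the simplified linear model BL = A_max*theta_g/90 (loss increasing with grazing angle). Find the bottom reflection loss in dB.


BL = A_max * theta_g / 90 = 3.0 * 78 / 90 = 2.6

2.6 dB


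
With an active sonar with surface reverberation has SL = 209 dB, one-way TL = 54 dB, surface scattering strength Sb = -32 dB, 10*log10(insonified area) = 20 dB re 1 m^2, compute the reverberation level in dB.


RL = SL - 2*TL + Sb + 10*log10(A) = 209 - 2*54 + (-32) + 20 = 89

89 dB


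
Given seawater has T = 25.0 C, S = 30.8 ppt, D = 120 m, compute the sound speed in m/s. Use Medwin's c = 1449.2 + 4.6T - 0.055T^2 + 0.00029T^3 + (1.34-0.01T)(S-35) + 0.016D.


1531.7 m/s


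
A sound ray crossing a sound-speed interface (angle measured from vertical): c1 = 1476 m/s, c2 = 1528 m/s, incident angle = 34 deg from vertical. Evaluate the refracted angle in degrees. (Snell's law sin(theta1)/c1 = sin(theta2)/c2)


sin(theta2) = (c2/c1)*sin(theta1) = (1528/1476)*sin(34 deg) = 0.57889
theta2 = arcsin(0.57889) = 35.37

35.37 deg


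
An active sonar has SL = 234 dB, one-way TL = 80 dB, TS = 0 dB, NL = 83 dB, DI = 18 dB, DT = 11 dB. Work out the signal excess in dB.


SE = SL - 2*TL + TS - NL + DI - DT = 234 - 2*80 + (0) - 83 + 18 - 11 = -2

-2 dB


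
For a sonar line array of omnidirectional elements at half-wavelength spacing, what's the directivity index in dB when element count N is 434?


DI = 10*log10(434) = 26.37

26.37 dB


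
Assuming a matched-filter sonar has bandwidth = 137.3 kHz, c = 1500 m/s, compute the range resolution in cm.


0.55 cm


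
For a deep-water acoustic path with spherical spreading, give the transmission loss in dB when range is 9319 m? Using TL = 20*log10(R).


79.39 dB


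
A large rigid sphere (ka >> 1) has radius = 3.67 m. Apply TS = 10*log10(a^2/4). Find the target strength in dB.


5.27 dB


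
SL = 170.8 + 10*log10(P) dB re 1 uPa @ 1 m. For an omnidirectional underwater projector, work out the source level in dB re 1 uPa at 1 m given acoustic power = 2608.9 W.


SL = 170.8 + 10*log10(2608.9) = 170.8 + 34.16 = 204.96

204.96 dB


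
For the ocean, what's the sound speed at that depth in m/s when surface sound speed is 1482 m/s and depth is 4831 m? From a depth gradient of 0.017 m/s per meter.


c = 1482 + 0.017 * 4831 = 1564.127

1564.127 m/s


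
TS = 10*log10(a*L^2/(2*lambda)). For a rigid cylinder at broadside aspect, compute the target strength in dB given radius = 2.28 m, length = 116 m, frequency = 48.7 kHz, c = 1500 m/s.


56.97 dB


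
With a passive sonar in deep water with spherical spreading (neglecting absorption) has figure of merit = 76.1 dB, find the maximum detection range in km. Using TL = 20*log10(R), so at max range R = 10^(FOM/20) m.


6.38 km


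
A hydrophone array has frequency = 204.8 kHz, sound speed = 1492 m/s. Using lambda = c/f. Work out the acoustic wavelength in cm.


lambda = c/f = 1492 / 204800 = 0.0073 m = 0.73 cm

0.73 cm


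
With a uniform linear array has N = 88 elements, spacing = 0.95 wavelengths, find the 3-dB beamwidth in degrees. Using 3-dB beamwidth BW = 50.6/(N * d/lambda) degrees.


BW = 50.6 / (88 * 0.95) = 50.6 / 83.6 = 0.61

0.61 deg


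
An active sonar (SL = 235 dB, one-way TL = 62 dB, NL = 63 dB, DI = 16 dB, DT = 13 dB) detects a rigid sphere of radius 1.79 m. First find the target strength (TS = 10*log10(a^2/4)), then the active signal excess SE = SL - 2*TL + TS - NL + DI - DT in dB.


Step 1: TS = 10*log10(1.79^2/4) = -0.96 dB
Step 2: SE = SL - 2*TL + TS - NL + DI - DT = 235 - 2*62 + (-0.96) - 63 + 16 - 13 = 50.04

50.04 dB


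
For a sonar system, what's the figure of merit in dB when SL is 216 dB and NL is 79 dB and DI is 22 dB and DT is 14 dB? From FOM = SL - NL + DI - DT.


FOM = SL - NL + DI - DT = 216 - 79 + 22 - 14 = 145

145 dB


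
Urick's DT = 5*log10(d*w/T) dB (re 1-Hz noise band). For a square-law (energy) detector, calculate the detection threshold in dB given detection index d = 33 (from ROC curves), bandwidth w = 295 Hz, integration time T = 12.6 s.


DT = 5*log10(d*w/T) = 5*log10(33 * 295 / 12.6) = 5*log10(772.62) = 14.44

14.44 dB


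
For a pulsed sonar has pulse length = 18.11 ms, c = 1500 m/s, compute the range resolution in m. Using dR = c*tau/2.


dR = c*tau/2 = 1500 * 18.11e-3 / 2 = 13.5825

13.5825 m


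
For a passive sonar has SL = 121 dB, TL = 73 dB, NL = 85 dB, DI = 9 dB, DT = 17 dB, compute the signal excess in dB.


SE = SL - TL - NL + DI - DT = 121 - 73 - 85 + 9 - 17 = -45

-45 dB


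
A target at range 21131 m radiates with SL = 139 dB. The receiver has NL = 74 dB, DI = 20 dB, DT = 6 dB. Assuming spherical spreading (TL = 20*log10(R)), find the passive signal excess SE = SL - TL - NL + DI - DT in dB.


Step 1: TL = 20*log10(21131) = 86.5 dB
Step 2: SE = 139 - 86.5 - 74 + 20 - 6 = -7.5

-7.5 dB


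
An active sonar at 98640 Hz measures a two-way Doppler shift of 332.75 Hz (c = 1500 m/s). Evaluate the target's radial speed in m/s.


2.53 m/s


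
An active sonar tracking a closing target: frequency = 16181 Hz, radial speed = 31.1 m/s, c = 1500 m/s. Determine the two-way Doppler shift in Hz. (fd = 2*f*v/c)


670.97 Hz


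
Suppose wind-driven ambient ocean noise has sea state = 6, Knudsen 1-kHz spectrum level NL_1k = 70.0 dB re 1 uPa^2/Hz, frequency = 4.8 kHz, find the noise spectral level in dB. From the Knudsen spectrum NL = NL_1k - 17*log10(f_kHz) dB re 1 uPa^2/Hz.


58.42 dB


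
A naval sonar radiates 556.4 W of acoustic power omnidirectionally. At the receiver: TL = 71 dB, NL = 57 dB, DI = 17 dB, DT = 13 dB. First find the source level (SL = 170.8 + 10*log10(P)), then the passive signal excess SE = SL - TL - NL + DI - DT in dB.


Step 1: SL = 170.8 + 10*log10(556.4) = 198.25 dB
Step 2: SE = SL - TL - NL + DI - DT = 198.25 - 71 - 57 + 17 - 13 = 74.25

74.25 dB


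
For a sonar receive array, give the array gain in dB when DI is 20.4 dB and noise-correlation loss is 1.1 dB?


19.3 dB


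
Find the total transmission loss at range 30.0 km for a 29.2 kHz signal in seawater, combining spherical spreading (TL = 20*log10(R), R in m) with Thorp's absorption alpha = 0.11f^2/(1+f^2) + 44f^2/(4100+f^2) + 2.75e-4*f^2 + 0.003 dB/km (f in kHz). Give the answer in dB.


327.21 dB


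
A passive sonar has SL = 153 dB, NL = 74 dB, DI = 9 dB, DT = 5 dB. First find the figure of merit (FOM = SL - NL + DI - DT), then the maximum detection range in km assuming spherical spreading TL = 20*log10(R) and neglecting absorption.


Step 1: FOM = SL - NL + DI - DT = 153 - 74 + 9 - 5 = 83 dB
Step 2: at max range FOM = TL = 20*log10(R), so R = 10^(83/20) = 14125.38 m = 14.13 km

14.13 km


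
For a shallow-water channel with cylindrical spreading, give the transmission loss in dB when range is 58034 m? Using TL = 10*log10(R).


TL = 10*log10(58034) = 47.64

47.64 dB


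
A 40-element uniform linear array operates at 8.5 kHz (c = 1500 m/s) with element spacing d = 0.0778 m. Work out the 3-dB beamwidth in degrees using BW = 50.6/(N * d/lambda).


Step 1: lambda = 1500/8500 = 0.17647 m
Step 2: d/lambda = 0.0778/0.17647 = 0.4409
Step 3: BW = 50.6/(N * d/lambda) = 50.6/(40 * 0.4409) = 2.87

2.87 deg


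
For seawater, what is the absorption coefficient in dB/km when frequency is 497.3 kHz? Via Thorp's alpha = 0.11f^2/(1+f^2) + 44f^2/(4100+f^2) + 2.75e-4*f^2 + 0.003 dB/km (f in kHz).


111.405 dB/km


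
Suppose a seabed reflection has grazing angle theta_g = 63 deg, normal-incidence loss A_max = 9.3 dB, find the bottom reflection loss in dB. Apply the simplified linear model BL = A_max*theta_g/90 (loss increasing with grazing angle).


BL = A_max * theta_g / 90 = 9.3 * 63 / 90 = 6.51

6.51 dB


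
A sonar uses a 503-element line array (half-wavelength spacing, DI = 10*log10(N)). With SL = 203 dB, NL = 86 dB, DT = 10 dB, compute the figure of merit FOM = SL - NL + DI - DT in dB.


Step 1: DI = 10*log10(503) = 27.02 dB
Step 2: FOM = SL - NL + DI - DT = 203 - 86 + 27.02 - 10 = 134.02

134.02 dB
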